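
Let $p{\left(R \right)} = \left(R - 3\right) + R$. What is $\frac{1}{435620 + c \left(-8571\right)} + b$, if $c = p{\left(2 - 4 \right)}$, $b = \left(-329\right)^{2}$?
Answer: $\frac{53646079698}{495617} \approx 1.0824 \cdot 10^{5}$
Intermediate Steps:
$b = 108241$
$p{\left(R \right)} = -3 + 2 R$ ($p{\left(R \right)} = \left(-3 + R\right) + R = -3 + 2 R$)
$c = -7$ ($c = -3 + 2 \left(2 - 4\right) = -3 + 2 \left(-2\right) = -3 - 4 = -7$)
$\frac{1}{435620 + c \left(-8571\right)} + b = \frac{1}{435620 - -59997} + 108241 = \frac{1}{435620 + 59997} + 108241 = \frac{1}{495617} + 108241 = \frac{53646079698}{495617}$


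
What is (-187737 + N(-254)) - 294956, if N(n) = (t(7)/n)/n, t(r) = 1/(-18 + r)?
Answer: -342555637469/709676 ≈ -4.8269e+5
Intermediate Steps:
N(n) = -1/(11*n²) (N(n) = (1/((-18 + 7)*n))/n = (1/((-11)*n))/n = (-1/(11*n))/n = -1/(11*n²))
(-187737 + N(-254)) - 294956 = (-187737 - 1/11/(-254)²) - 294956 = (-187737 - 1/11*1/64516) - 294956 = (-187737 - 1/709676) - 294956 = -133232443213/709676 - 294956 = -342555637469/709676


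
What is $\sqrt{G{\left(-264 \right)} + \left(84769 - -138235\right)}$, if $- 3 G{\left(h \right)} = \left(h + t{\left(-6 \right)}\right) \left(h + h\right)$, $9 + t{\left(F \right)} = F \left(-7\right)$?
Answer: $2 \sqrt{45587} \approx 427.02$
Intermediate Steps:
$t{\left(F \right)} = -9 - 7 F$ ($t{\left(F \right)} = -9 + F \left(-7\right) = -9 - 7 F$)
$G{\left(h \right)} = - \frac{2 h \left(33 + h\right)}{3}$ ($G{\left(h \right)} = - \frac{\left(h - -33\right) \left(h + h\right)}{3} = - \frac{\left(h + \left(-9 + 42\right)\right) 2 h}{3} = - \frac{\left(h + 33\right) 2 h}{3} = - \frac{\left(33 + h\right) 2 h}{3} = - \frac{2 h \left(33 + h\right)}{3}$)
$\sqrt{G{\left(-264 \right)} + \left(84769 - -138235\right)} = \sqrt{\left(- \frac{2}{3}\right) \left(-264\right) \left(33 - 264\right) + \left(84769 - -138235\right)} = \sqrt{\left(- \frac{2}{3}\right) \left(-264\right) \left(-231\right) + \left(84769 + 138235\right)} = \sqrt{-40656 + 223004} = \sqrt{182348} = 2 \sqrt{45587}$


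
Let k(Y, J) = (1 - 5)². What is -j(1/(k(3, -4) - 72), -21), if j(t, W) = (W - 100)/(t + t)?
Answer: -3388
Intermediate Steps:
k(Y, J) = 16 (k(Y, J) = (-4)² = 16)
j(t, W) = (-100 + W)/(2*t) (j(t, W) = (-100 + W)/((2*t)) = (-100 + W)*(1/(2*t)) = (-100 + W)/(2*t))
-j(1/(k(3, -4) - 72), -21) = -(-100 - 21)/(2*(1/(16 - 72))) = -(-121)/(2*(1/(-56))) = -(-121)/(2*(-1/56)) = -(-56)*(-121)/2 = -1*3388 = -3388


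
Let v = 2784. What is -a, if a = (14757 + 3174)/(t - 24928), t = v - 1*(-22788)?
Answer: -17931/644 ≈ -27.843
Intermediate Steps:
t = 25572 (t = 2784 - 1*(-22788) = 2784 + 22788 = 25572)
a = 17931/644 (a = (14757 + 3174)/(25572 - 24928) = 17931/644 ≈ 27.843)
-a = -1*17931/644 = -17931/644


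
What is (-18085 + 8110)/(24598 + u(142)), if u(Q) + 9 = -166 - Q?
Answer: -9975/24281 ≈ -0.41082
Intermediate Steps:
u(Q) = -175 - Q (u(Q) = -9 + (-166 - Q) = -175 - Q)
(-18085 + 8110)/(24598 + u(142)) = (-18085 + 8110)/(24598 + (-175 - 1*142)) = -9975/(24598 + (-175 - 142)) = -9975/(24598 - 317) = -9975/24281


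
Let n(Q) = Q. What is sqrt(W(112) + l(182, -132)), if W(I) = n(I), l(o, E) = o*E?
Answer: 14*I*sqrt(122) ≈ 154.64*I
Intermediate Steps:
l(o, E) = E*o
W(I) = I
sqrt(W(112) + l(182, -132)) = sqrt(112 - 132*182) = sqrt(112 - 24024) = sqrt(-23912) = 14*I*sqrt(122)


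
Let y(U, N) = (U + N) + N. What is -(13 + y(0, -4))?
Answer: -5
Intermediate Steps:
y(U, N) = U + 2*N (y(U, N) = (N + U) + N = U + 2*N)
-(13 + y(0, -4)) = -(13 + (0 + 2*(-4))) = -(13 + (0 - 8)) = -(13 - 8) = -1*5 = -5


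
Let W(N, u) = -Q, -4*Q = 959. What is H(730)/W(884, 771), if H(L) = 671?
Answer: 2684/959 ≈ 2.7987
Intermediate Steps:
Q = -959/4 (Q = -1/4*959 = -959/4 ≈ -239.75)
W(N, u) = 959/4 (W(N, u) = -1*(-959/4) = 959/4)
H(730)/W(884, 771) = 671/(959/4) = 671*(4/959) = 2684/959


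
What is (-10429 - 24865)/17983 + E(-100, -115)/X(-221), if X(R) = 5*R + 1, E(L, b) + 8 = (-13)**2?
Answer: -259999/123312 ≈ -2.1085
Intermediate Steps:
E(L, b) = 161 (E(L, b) = -8 + (-13)**2 = -8 + 169 = 161)
X(R) = 1 + 5*R
(-10429 - 24865)/17983 + E(-100, -115)/X(-221) = (-10429 - 24865)/17983 + 161/(1 + 5*(-221)) = -35294*1/17983 + 161/(1 - 1105) = -5042/2569 + 161/(-1104) = -5042/2569 + 161*(-1/1104) = -5042/2569 - 7/48 = -259999/123312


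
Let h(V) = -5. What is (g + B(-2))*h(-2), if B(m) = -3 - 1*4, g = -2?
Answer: 45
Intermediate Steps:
B(m) = -7 (B(m) = -3 - 4 = -7)
(g + B(-2))*h(-2) = (-2 - 7)*(-5) = -9*(-5) = 45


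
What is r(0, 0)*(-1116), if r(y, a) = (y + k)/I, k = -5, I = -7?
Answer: -5580/7 ≈ -797.14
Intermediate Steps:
r(y, a) = 5/7 - y/7 (r(y, a) = (y - 5)/(-7) = (-5 + y)*(-⅐) = 5/7 - y/7)
r(0, 0)*(-1116) = (5/7 - ⅐*0)*(-1116) = (5/7 + 0)*(-1116) = (5/7)*(-1116) = -5580/7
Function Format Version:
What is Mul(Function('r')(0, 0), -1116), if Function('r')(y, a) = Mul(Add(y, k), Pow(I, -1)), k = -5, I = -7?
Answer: Rational(-5580, 7) ≈ -797.14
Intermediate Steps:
Function('r')(y, a) = Add(Rational(5, 7), Mul(Rational(-1, 7), y)) (Function('r')(y, a) = Mul(Add(y, -5), Pow(-7, -1)) = Mul(Add(-5, y), Rational(-1, 7)) = Add(Rational(5, 7), Mul(Rational(-1, 7), y)))
Mul(Function('r')(0, 0), -1116) = Mul(Add(Rational(5, 7), Mul(Rational(-1, 7), 0)), -1116) = Mul(Add(Rational(5, 7), 0), -1116) = Mul(Rational(5, 7), -1116) = Rational(-5580, 7)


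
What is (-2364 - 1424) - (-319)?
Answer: -3469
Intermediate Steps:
(-2364 - 1424) - (-319) = -3788 - 1*(-319) = -3788 + 319 = -3469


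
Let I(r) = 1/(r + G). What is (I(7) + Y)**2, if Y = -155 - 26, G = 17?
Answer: 18861649/576 ≈ 32746.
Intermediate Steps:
I(r) = 1/(17 + r) (I(r) = 1/(r + 17) = 1/(17 + r))
Y = -181
(I(7) + Y)**2 = (1/(17 + 7) - 181)**2 = (1/24 - 181)**2 = (-4343/24)**2 = 18861649/576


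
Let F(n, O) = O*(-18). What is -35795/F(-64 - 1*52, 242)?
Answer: 35795/4356 ≈ 8.2174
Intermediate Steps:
F(n, O) = -18*O
-35795/F(-64 - 1*52, 242) = -35795/((-18*242)) = -35795/(-4356) = -35795*(-1/4356) = 35795/4356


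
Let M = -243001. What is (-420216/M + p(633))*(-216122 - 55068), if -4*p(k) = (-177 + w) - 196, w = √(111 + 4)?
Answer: -12518162536015/486002 + 135595*√115/2 ≈ -2.5030e+7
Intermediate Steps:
w = √115 ≈ 10.724
p(k) = 373/4 - √115/4 (p(k) = -((-177 + √115) - 196)/4 = -(-373 + √115)/4 = 373/4 - √115/4)
(-420216/M + p(633))*(-216122 - 55068) = (-420216/(-243001) + (373/4 - √115/4))*(-216122 - 55068) = (-420216*(-1/243001) + (373/4 - √115/4))*(-271190) = (420216/243001 + (373/4 - √115/4))*(-271190) = (92320237/972004 - √115/4)*(-271190) = -12518162536015/486002 + 135595*√115/2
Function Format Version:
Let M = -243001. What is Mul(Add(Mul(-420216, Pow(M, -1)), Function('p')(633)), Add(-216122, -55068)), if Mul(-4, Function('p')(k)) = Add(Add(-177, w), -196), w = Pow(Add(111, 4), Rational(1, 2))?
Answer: Add(Rational(-12518162536015, 486002), Mul(Rational(135595, 2), Pow(115, Rational(1, 2)))) ≈ -2.5030e+7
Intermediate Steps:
w = Pow(115, Rational(1, 2)) ≈ 10.724
Function('p')(k) = Add(Rational(373, 4), Mul(Rational(-1, 4), Pow(115, Rational(1, 2)))) (Function('p')(k) = Mul(Rational(-1, 4), Add(Add(-177, Pow(115, Rational(1, 2))), -196)) = Mul(Rational(-1, 4), Add(-373, Pow(115, Rational(1, 2)))) = Add(Rational(373, 4), Mul(Rational(-1, 4), Pow(115, Rational(1, 2)))))
Mul(Add(Mul(-420216, Pow(M, -1)), Function('p')(633)), Add(-216122, -55068)) = Mul(Add(Mul(-420216, Pow(-243001, -1)), Add(Rational(373, 4), Mul(Rational(-1, 4), Pow(115, Rational(1, 2))))), Add(-216122, -55068)) = Mul(Add(Mul(-420216, Rational(-1, 243001)), Add(Rational(373, 4), Mul(Rational(-1, 4), Pow(115, Rational(1, 2))))), -271190) = Mul(Add(Rational(420216, 243001), Add(Rational(373, 4), Mul(Rational(-1, 4), Pow(115, Rational(1, 2))))), -271190) = Mul(Add(Rational(92320237, 972004), Mul(Rational(-1, 4), Pow(115, Rational(1, 2)))), -271190) = Add(Rational(-12518162536015, 486002), Mul(Rational(135595, 2), Pow(115, Rational(1, 2))))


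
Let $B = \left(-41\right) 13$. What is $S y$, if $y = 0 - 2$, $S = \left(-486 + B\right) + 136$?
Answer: $1766$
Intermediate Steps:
$B = -533$
$S = -883$ ($S = \left(-486 - 533\right) + 136 = -1019 + 136 = -883$)
$y = -2$ ($y = 0 - 2 = -2$)
$S y = \left(-883\right) \left(-2\right) = 1766$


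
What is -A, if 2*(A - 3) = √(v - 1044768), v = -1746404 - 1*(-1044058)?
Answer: -3 - I*√1747114/2 ≈ -3.0 - 660.89*I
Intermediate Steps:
v = -702346 (v = -1746404 + 1044058 = -702346)
A = 3 + I*√1747114/2 (A = 3 + √(-702346 - 1044768)/2 = 3 + √(-1747114)/2 = 3 + (I*√1747114)/2 = 3 + I*√1747114/2 ≈ 3.0 + 660.89*I)
-A = -(3 + I*√1747114/2) = -3 - I*√1747114/2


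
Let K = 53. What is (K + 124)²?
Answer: 31329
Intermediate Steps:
(K + 124)² = (53 + 124)² = 177² = 31329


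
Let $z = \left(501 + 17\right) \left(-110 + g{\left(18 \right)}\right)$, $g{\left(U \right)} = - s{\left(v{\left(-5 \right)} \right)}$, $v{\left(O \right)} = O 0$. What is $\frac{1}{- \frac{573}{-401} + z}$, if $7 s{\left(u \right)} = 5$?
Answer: $- \frac{401}{22996777} \approx -1.7437 \cdot 10^{-5}$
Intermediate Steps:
$v{\left(O \right)} = 0$
$s{\left(u \right)} = \frac{5}{7}$ ($s{\left(u \right)} = \frac{1}{7} \cdot 5 = \frac{5}{7}$)
$g{\left(U \right)} = - \frac{5}{7}$ ($g{\left(U \right)} = \left(-1\right) \frac{5}{7} = - \frac{5}{7}$)
$z = -57350$ ($z = \left(501 + 17\right) \left(-110 - \frac{5}{7}\right) = 518 \left(- \frac{775}{7}\right) = -57350$)
$\frac{1}{- \frac{573}{-401} + z} = \frac{1}{- \frac{573}{-401} - 57350} = \frac{1}{\left(-573\right) \left(- \frac{1}{401}\right) - 57350} = \frac{1}{\frac{573}{401} - 57350} = \frac{1}{- \frac{22996777}{401}} = - \frac{401}{22996777}$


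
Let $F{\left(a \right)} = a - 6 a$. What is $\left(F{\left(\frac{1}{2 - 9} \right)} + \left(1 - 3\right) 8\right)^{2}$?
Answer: $\frac{11449}{49} \approx 233.65$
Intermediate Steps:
$F{\left(a \right)} = - 5 a$ ($F{\left(a \right)} = a - 6 a = - 5 a$)
$\left(F{\left(\frac{1}{2 - 9} \right)} + \left(1 - 3\right) 8\right)^{2} = \left(- \frac{5}{2 - 9} + \left(1 - 3\right) 8\right)^{2} = \left(- \frac{5}{-7} - 16\right)^{2} = \left(\left(-5\right) \left(- \frac{1}{7}\right) - 16\right)^{2} = \left(\frac{5}{7} - 16\right)^{2} = \left(- \frac{107}{7}\right)^{2} = \frac{11449}{49}$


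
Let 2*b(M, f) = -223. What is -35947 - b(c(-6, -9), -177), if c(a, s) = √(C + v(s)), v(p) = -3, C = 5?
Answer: -71671/2 ≈ -35836.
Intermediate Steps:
c(a, s) = √2 (c(a, s) = √(5 - 3) = √2)
b(M, f) = -223/2 (b(M, f) = (½)*(-223) = -223/2)
-35947 - b(c(-6, -9), -177) = -35947 - 1*(-223/2) = -35947 + 223/2 = -71671/2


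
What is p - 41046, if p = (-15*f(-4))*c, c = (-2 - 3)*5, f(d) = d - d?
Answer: -41046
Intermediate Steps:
f(d) = 0
c = -25 (c = -5*5 = -25)
p = 0 (p = -15*0*(-25) = 0*(-25) = 0)
p - 41046 = 0 - 41046 = -41046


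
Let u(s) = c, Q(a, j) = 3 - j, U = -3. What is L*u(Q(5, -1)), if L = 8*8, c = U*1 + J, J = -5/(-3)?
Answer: -256/3 ≈ -85.333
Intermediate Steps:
J = 5/3 (J = -5*(-1/3) = 5/3 ≈ 1.6667)
c = -4/3 (c = -3*1 + 5/3 = -3 + 5/3 = -4/3 ≈ -1.3333)
u(s) = -4/3
L = 64
L*u(Q(5, -1)) = 64*(-4/3) = -256/3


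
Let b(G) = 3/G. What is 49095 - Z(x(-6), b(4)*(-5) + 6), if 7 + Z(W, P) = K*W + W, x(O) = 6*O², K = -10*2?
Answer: 53206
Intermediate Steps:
K = -20
Z(W, P) = -7 - 19*W (Z(W, P) = -7 + (-20*W + W) = -7 - 19*W)
49095 - Z(x(-6), b(4)*(-5) + 6) = 49095 - (-7 - 114*(-6)²) = 49095 - (-7 - 114*36) = 49095 - (-7 - 19*216) = 49095 - (-7 - 4104) = 49095 - 1*(-4111) = 49095 + 4111 = 53206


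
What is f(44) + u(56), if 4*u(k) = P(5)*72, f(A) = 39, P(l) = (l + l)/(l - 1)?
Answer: 84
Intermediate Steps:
P(l) = 2*l/(-1 + l) (P(l) = (2*l)/(-1 + l) = 2*l/(-1 + l))
u(k) = 45 (u(k) = ((2*5/(-1 + 5))*72)/4 = ((2*5/4)*72)/4 = ((2*5*(1/4))*72)/4 = ((5/2)*72)/4 = (1/4)*180 = 45)
f(44) + u(56) = 39 + 45 = 84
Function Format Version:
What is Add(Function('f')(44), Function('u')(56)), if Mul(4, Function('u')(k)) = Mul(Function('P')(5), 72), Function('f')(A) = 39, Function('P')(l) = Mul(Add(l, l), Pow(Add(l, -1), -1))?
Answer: 84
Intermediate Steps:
Function('P')(l) = Mul(2, l, Pow(Add(-1, l), -1)) (Function('P')(l) = Mul(Mul(2, l), Pow(Add(-1, l), -1)) = Mul(2, l, Pow(Add(-1, l), -1)))
Function('u')(k) = 45 (Function('u')(k) = Mul(Rational(1, 4), Mul(Mul(2, 5, Pow(Add(-1, 5), -1)), 72)) = Mul(Rational(1, 4), Mul(Mul(2, 5, Pow(4, -1)), 72)) = Mul(Rational(1, 4), Mul(Mul(2, 5, Rational(1, 4)), 72)) = Mul(Rational(1, 4), Mul(Rational(5, 2), 72)) = Mul(Rational(1, 4), 180) = 45)
Add(Function('f')(44), Function('u')(56)) = Add(39, 45) = 84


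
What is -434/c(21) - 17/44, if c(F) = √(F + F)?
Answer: -17/44 - 31*√42/3 ≈ -67.354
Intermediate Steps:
c(F) = √2*√F (c(F) = √(2*F) = √2*√F)
-434/c(21) - 17/44 = -434*√42/42 - 17/44 = -434*√42/42 - 17*1/44 = -31*√42/3 - 17/44 = -17/44 - 31*√42/3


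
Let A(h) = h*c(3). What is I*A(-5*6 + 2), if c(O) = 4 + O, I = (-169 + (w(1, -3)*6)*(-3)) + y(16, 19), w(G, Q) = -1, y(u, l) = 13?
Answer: 27048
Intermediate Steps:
I = -138 (I = (-169 - 1*6*(-3)) + 13 = (-169 - 6*(-3)) + 13 = (-169 + 18) + 13 = -151 + 13 = -138)
A(h) = 7*h (A(h) = h*(4 + 3) = h*7 = 7*h)
I*A(-5*6 + 2) = -966*(-5*6 + 2) = -966*(-30 + 2) = -966*(-28) = -138*(-196) = 27048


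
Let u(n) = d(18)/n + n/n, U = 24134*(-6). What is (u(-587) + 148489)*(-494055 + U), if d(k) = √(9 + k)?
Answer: -94864172910 + 1916577*√3/587 ≈ -9.4864e+10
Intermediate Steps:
U = -144804
u(n) = 1 + 3*√3/n (u(n) = √(9 + 18)/n + n/n = √27/n + 1 = (3*√3)/n + 1 = 3*√3/n + 1 = 1 + 3*√3/n)
(u(-587) + 148489)*(-494055 + U) = ((-587 + 3*√3)/(-587) + 148489)*(-494055 - 144804) = (-(-587 + 3*√3)/587 + 148489)*(-638859) = ((1 - 3*√3/587) + 148489)*(-638859) = (148490 - 3*√3/587)*(-638859) = -94864172910 + 1916577*√3/587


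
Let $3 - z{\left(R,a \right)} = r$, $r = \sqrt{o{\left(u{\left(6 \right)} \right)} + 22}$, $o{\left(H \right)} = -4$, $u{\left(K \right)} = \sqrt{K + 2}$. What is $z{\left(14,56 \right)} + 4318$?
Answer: $4321 - 3 \sqrt{2} \approx 4316.8$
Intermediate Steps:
$u{\left(K \right)} = \sqrt{2 + K}$
$r = 3 \sqrt{2}$ ($r = \sqrt{-4 + 22} = \sqrt{18} = 3 \sqrt{2} \approx 4.2426$)
$z{\left(R,a \right)} = 3 - 3 \sqrt{2}$
$z{\left(14,56 \right)} + 4318 = \left(3 - 3 \sqrt{2}\right) + 4318 = 4321 - 3 \sqrt{2}$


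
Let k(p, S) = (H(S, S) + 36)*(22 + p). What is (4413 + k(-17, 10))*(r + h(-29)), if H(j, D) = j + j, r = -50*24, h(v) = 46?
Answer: -5415722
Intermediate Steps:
r = -1200
H(j, D) = 2*j
k(p, S) = (22 + p)*(36 + 2*S) (k(p, S) = (2*S + 36)*(22 + p) = (36 + 2*S)*(22 + p) = (22 + p)*(36 + 2*S))
(4413 + k(-17, 10))*(r + h(-29)) = (4413 + (792 + 36*(-17) + 44*10 + 2*10*(-17)))*(-1200 + 46) = (4413 + (792 - 612 + 440 - 340))*(-1154) = (4413 + 280)*(-1154) = 4693*(-1154) = -5415722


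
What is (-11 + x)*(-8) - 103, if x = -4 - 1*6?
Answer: 65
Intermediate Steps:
x = -10 (x = -4 - 6 = -10)
(-11 + x)*(-8) - 103 = (-11 - 10)*(-8) - 103 = -21*(-8) - 103 = 168 - 103 = 65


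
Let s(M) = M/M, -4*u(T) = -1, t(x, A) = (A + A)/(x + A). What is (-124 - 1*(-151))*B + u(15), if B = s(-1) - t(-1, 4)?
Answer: -179/4 ≈ -44.750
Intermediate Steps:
t(x, A) = 2*A/(A + x) (t(x, A) = (2*A)/(A + x) = 2*A/(A + x))
u(T) = ¼ (u(T) = -¼*(-1) = ¼)
s(M) = 1
B = -5/3 (B = 1 - 2*4/(4 - 1) = 1 - 2*4/3 = 1 - 1*8/3 = 1 - 8/3 = -5/3 ≈ -1.6667)
(-124 - 1*(-151))*B + u(15) = (-124 - 1*(-151))*(-5/3) + ¼ = (-124 + 151)*(-5/3) + ¼ = 27*(-5/3) + ¼ = -45 + ¼ = -179/4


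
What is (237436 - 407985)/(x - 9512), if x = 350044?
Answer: -170549/340532 ≈ -0.50083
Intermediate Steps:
(237436 - 407985)/(x - 9512) = (237436 - 407985)/(350044 - 9512) = -170549/340532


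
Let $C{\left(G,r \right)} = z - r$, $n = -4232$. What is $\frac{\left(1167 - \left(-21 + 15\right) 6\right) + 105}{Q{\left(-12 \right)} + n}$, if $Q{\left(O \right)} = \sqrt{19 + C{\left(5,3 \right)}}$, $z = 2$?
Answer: $- \frac{2767728}{8954903} - \frac{1962 \sqrt{2}}{8954903} \approx -0.30938$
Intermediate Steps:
$C{\left(G,r \right)} = 2 - r$
$Q{\left(O \right)} = 3 \sqrt{2}$ ($Q{\left(O \right)} = \sqrt{19 + \left(2 - 3\right)} = \sqrt{19 - 1} = \sqrt{18} = 3 \sqrt{2}$)
$\frac{\left(1167 - \left(-21 + 15\right) 6\right) + 105}{Q{\left(-12 \right)} + n} = \frac{\left(1167 - \left(-21 + 15\right) 6\right) + 105}{3 \sqrt{2} - 4232} = \frac{\left(1167 - \left(-6\right) 6\right) + 105}{-4232 + 3 \sqrt{2}} = \frac{\left(1167 - -36\right) + 105}{-4232 + 3 \sqrt{2}} = \frac{\left(1167 + 36\right) + 105}{-4232 + 3 \sqrt{2}} = \frac{1203 + 105}{-4232 + 3 \sqrt{2}} = \frac{1308}{-4232 + 3 \sqrt{2}}$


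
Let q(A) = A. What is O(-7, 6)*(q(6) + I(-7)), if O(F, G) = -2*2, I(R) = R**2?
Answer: -220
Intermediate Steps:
O(F, G) = -4
O(-7, 6)*(q(6) + I(-7)) = -4*(6 + (-7)**2) = -4*(6 + 49) = -4*55 = -220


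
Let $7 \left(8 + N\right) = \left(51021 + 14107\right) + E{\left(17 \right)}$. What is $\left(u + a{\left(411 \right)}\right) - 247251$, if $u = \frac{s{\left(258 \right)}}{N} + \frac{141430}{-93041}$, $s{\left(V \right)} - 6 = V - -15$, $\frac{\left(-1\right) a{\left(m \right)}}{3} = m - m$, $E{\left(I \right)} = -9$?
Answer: $- \frac{1496749521324350}{6053526583} \approx -2.4725 \cdot 10^{5}$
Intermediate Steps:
$a{\left(m \right)} = 0$ ($a{\left(m \right)} = - 3 \left(m - m\right) = \left(-3\right) 0 = 0$)
$N = \frac{65063}{7}$ ($N = -8 + \frac{\left(51021 + 14107\right) - 9}{7} = -8 + \frac{65128 - 9}{7} = -8 + \frac{1}{7} \cdot 65119 = -8 + \frac{65119}{7} = \frac{65063}{7} \approx 9294.7$)
$s{\left(V \right)} = 21 + V$ ($s{\left(V \right)} = 6 + \left(V - -15\right) = 6 + \left(V + 15\right) = 6 + \left(15 + V\right) = 21 + V$)
$u = - \frac{9020151017}{6053526583}$ ($u = \frac{21 + 258}{\frac{65063}{7}} + \frac{141430}{-93041} = 279 \cdot \frac{7}{65063} + 141430 \left(- \frac{1}{93041}\right) = \frac{1953}{65063} - \frac{141430}{93041} = - \frac{9020151017}{6053526583} \approx -1.4901$)
$\left(u + a{\left(411 \right)}\right) - 247251 = \left(- \frac{9020151017}{6053526583} + 0\right) - 247251 = - \frac{9020151017}{6053526583} - 247251 = - \frac{1496749521324350}{6053526583}$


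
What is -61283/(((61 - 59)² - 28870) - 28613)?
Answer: 61283/57479 ≈ 1.0662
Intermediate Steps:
-61283/(((61 - 59)² - 28870) - 28613) = -61283/((2² - 28870) - 28613) = -61283/((4 - 28870) - 28613) = -61283/(-28866 - 28613) = -61283/(-57479) = -61283*(-1/57479) = 61283/57479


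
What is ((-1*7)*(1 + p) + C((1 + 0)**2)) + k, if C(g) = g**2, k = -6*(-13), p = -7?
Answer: 121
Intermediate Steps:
k = 78
((-1*7)*(1 + p) + C((1 + 0)**2)) + k = ((-1*7)*(1 - 7) + ((1 + 0)**2)**2) + 78 = (-7*(-6) + (1**2)**2) + 78 = (42 + 1**2) + 78 = (42 + 1) + 78 = 43 + 78 = 121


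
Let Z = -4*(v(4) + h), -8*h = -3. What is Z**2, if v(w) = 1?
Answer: 121/4 ≈ 30.250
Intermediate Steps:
h = 3/8 (h = -1/8*(-3) = 3/8 ≈ 0.37500)
Z = -11/2 (Z = -4*(1 + 3/8) = -4*11/8 = -11/2 ≈ -5.5000)
Z**2 = (-11/2)**2 = 121/4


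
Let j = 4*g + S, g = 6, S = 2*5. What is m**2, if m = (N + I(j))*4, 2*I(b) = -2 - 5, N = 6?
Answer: 100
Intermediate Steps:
S = 10
j = 34 (j = 4*6 + 10 = 24 + 10 = 34)
I(b) = -7/2 (I(b) = (-2 - 5)/2 = (1/2)*(-7) = -7/2)
m = 10 (m = (6 - 7/2)*4 = (5/2)*4 = 10)
m**2 = 10**2 = 100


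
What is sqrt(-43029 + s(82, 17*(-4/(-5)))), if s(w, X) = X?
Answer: I*sqrt(1075385)/5 ≈ 207.4*I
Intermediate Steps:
sqrt(-43029 + s(82, 17*(-4/(-5)))) = sqrt(-43029 + 17*(-4/(-5))) = sqrt(-43029 + 17*(-4*(-1/5))) = sqrt(-43029 + 17*(4/5)) = sqrt(-43029 + 68/5) = sqrt(-215077/5) = I*sqrt(1075385)/5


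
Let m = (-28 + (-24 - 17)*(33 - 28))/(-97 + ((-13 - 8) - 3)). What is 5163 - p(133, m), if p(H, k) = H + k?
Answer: 608397/121 ≈ 5028.1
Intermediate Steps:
m = 233/121 (m = (-28 - 41*5)/(-97 + (-21 - 3)) = (-28 - 205)/(-97 - 24) = -233/(-121) = -233*(-1/121) = 233/121 ≈ 1.9256)
5163 - p(133, m) = 5163 - (133 + 233/121) = 5163 - 1*16326/121 = 5163 - 16326/121 = 608397/121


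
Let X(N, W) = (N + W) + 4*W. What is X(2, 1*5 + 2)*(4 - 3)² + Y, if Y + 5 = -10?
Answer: 22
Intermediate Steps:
Y = -15 (Y = -5 - 10 = -15)
X(N, W) = N + 5*W
X(2, 1*5 + 2)*(4 - 3)² + Y = (2 + 5*(1*5 + 2))*(4 - 3)² - 15 = (2 + 5*(5 + 2))*1² - 15 = (2 + 5*7)*1 - 15 = (2 + 35)*1 - 15 = 37*1 - 15 = 37 - 15 = 22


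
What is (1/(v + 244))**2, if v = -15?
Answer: 1/52441 ≈ 1.9069e-5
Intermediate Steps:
(1/(v + 244))**2 = (1/(-15 + 244))**2 = (1/229)**2 = 1/52441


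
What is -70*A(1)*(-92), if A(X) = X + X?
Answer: 12880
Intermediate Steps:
A(X) = 2*X
-70*A(1)*(-92) = -140*(-92) = 12880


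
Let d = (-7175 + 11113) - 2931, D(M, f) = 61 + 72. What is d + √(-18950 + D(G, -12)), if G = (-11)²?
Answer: 1007 + I*√18817 ≈ 1007.0 + 137.18*I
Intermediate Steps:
G = 121
D(M, f) = 133
d = 1007 (d = 3938 - 2931 = 1007)
d + √(-18950 + D(G, -12)) = 1007 + √(-18950 + 133) = 1007 + √(-18817) = 1007 + I*√18817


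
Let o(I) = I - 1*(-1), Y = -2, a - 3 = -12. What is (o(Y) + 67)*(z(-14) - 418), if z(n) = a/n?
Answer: -192819/7 ≈ -27546.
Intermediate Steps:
a = -9 (a = 3 - 12 = -9)
z(n) = -9/n
o(I) = 1 + I (o(I) = I + 1 = 1 + I)
(o(Y) + 67)*(z(-14) - 418) = ((1 - 2) + 67)*(-9/(-14) - 418) = (-1 + 67)*(-9*(-1/14) - 418) = 66*(9/14 - 418) = 66*(-5843/14) = -192819/7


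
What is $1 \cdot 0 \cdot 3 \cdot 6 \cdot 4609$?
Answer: $0$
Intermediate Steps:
$1 \cdot 0 \cdot 3 \cdot 6 \cdot 4609 = 0 \cdot 3 \cdot 6 \cdot 4609 = 0 \cdot 6 \cdot 4609 = 0 \cdot 4609 = 0$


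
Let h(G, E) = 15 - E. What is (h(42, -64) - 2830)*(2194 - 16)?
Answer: -5991678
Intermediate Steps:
(h(42, -64) - 2830)*(2194 - 16) = ((15 - 1*(-64)) - 2830)*(2194 - 16) = ((15 + 64) - 2830)*2178 = (79 - 2830)*2178 = -2751*2178 = -5991678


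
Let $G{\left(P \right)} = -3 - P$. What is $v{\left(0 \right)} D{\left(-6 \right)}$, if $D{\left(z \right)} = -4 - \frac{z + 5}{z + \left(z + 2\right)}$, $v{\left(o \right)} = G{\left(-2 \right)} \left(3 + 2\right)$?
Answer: $\frac{41}{2} \approx 20.5$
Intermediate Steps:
$v{\left(o \right)} = -5$ ($v{\left(o \right)} = \left(-3 - -2\right) \left(3 + 2\right) = \left(-3 + 2\right) 5 = \left(-1\right) 5 = -5$)
$D{\left(z \right)} = -4 - \frac{5 + z}{2 + 2 z}$ ($D{\left(z \right)} = -4 - \frac{5 + z}{z + \left(2 + z\right)} = -4 - \frac{5 + z}{2 + 2 z}$)
$v{\left(0 \right)} D{\left(-6 \right)} = - 5 \frac{-13 - -54}{2 \left(1 - 6\right)} = - 5 \frac{-13 + 54}{2 \left(-5\right)} = - 5 \cdot \frac{1}{2} \left(- \frac{1}{5}\right) 41 = \left(-5\right) \left(- \frac{41}{10}\right) = \frac{41}{2}$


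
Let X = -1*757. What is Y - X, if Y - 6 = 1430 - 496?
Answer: 1697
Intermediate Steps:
Y = 940 (Y = 6 + (1430 - 496) = 6 + 934 = 940)
X = -757
Y - X = 940 - 1*(-757) = 940 + 757 = 1697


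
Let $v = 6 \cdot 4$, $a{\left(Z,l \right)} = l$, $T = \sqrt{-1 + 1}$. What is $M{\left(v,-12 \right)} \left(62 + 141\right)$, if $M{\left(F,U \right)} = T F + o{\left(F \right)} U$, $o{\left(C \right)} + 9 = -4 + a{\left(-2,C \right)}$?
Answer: $-26796$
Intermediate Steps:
$T = 0$ ($T = \sqrt{0} = 0$)
$v = 24$
$o{\left(C \right)} = -13 + C$ ($o{\left(C \right)} = -9 + \left(-4 + C\right) = -13 + C$)
$M{\left(F,U \right)} = U \left(-13 + F\right)$ ($M{\left(F,U \right)} = 0 F + \left(-13 + F\right) U = 0 + U \left(-13 + F\right) = U \left(-13 + F\right)$)
$M{\left(v,-12 \right)} \left(62 + 141\right) = - 12 \left(-13 + 24\right) \left(62 + 141\right) = \left(-12\right) 11 \cdot 203 = \left(-132\right) 203 = -26796$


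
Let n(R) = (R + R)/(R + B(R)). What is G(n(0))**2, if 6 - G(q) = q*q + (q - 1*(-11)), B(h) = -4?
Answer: 25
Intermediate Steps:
n(R) = 2*R/(-4 + R) (n(R) = (R + R)/(R - 4) = (2*R)/(-4 + R) = 2*R/(-4 + R))
G(q) = -5 - q - q**2 (G(q) = 6 - (q*q + (q - 1*(-11))) = 6 - (q**2 + (q + 11)) = 6 - (q**2 + (11 + q)) = 6 - (11 + q + q**2) = 6 + (-11 - q - q**2) = -5 - q - q**2)
G(n(0))**2 = (-5 - 2*0/(-4 + 0) - (2*0/(-4 + 0))**2)**2 = (-5 - 2*0/(-4) - (2*0/(-4))**2)**2 = (-5 - 2*0*(-1)/4 - (2*0*(-1/4))**2)**2 = (-5 - 1*0 - 1*0**2)**2 = (-5 + 0 - 1*0)**2 = (-5 + 0 + 0)**2 = (-5)**2 = 25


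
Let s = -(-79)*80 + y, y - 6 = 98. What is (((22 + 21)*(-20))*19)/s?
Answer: -4085/1606 ≈ -2.5436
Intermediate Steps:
y = 104 (y = 6 + 98 = 104)
s = 6424 (s = -(-79)*80 + 104 = -79*(-80) + 104 = 6320 + 104 = 6424)
(((22 + 21)*(-20))*19)/s = (((22 + 21)*(-20))*19)/6424 = ((43*(-20))*19)*(1/6424) = -860*19*(1/6424) = -16340*1/6424 = -4085/1606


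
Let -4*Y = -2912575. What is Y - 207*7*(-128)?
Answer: 3654463/4 ≈ 9.1362e+5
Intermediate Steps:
Y = 2912575/4 (Y = -¼*(-2912575) = 2912575/4 ≈ 7.2814e+5)
Y - 207*7*(-128) = 2912575/4 - 207*7*(-128) = 2912575/4 - 9*161*(-128) = 2912575/4 - 1449*(-128) = 2912575/4 + 185472 = 3654463/4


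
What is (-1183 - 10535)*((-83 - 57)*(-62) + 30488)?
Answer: -458970624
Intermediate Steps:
(-1183 - 10535)*((-83 - 57)*(-62) + 30488) = -11718*(-140*(-62) + 30488) = -11718*(8680 + 30488) = -11718*39168 = -458970624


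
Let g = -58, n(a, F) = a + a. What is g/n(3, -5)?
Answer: -29/3 ≈ -9.6667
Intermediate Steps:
n(a, F) = 2*a
g/n(3, -5) = -58/(2*3) = -58/6 = -58*⅙ = -29/3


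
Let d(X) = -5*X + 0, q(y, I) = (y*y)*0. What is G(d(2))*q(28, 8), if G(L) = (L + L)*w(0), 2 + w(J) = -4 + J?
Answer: 0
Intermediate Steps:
w(J) = -6 + J (w(J) = -2 + (-4 + J) = -6 + J)
q(y, I) = 0 (q(y, I) = y²*0 = 0)
d(X) = -5*X
G(L) = -12*L (G(L) = (L + L)*(-6 + 0) = (2*L)*(-6) = -12*L)
G(d(2))*q(28, 8) = -(-60)*2*0 = -12*(-10)*0 = 120*0 = 0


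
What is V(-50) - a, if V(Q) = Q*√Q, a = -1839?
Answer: 1839 - 250*I*√2 ≈ 1839.0 - 353.55*I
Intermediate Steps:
V(Q) = Q^(3/2)
V(-50) - a = (-50)^(3/2) - 1*(-1839) = -250*I*√2 + 1839 = 1839 - 250*I*√2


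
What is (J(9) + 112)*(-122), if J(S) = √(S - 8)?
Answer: -13786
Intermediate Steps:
J(S) = √(-8 + S)
(J(9) + 112)*(-122) = (√(-8 + 9) + 112)*(-122) = (√1 + 112)*(-122) = (1 + 112)*(-122) = 113*(-122) = -13786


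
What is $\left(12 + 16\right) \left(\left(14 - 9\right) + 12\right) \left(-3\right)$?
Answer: $-1428$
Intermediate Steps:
$\left(12 + 16\right) \left(\left(14 - 9\right) + 12\right) \left(-3\right) = 28 \left(5 + 12\right) \left(-3\right) = 28 \cdot 17 \left(-3\right) = 476 \left(-3\right) = -1428$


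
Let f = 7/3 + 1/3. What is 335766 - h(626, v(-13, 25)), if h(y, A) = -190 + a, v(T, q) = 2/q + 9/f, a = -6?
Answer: 335962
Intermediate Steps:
f = 8/3 (f = 7*(1/3) + 1*(1/3) = 7/3 + 1/3 = 8/3 ≈ 2.6667)
v(T, q) = 27/8 + 2/q (v(T, q) = 2/q + 9/(8/3) = 2/q + 9*(3/8) = 2/q + 27/8 = 27/8 + 2/q)
h(y, A) = -196 (h(y, A) = -190 - 6 = -196)
335766 - h(626, v(-13, 25)) = 335766 - 1*(-196) = 335766 + 196 = 335962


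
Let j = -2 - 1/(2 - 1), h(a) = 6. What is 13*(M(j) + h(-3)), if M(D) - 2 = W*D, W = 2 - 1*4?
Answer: 182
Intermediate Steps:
W = -2 (W = 2 - 4 = -2)
j = -3 (j = -2 - 1/1 = -2 - 1*1 = -2 - 1 = -3)
M(D) = 2 - 2*D
13*(M(j) + h(-3)) = 13*((2 - 2*(-3)) + 6) = 13*((2 + 6) + 6) = 13*(8 + 6) = 13*14 = 182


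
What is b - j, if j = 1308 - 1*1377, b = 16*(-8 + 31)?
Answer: 437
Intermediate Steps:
b = 368 (b = 16*23 = 368)
j = -69 (j = 1308 - 1377 = -69)
b - j = 368 - 1*(-69) = 368 + 69 = 437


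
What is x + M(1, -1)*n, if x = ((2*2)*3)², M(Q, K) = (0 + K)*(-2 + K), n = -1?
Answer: 141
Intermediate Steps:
M(Q, K) = K*(-2 + K)
x = 144 (x = (4*3)² = 12² = 144)
x + M(1, -1)*n = 144 - (-2 - 1)*(-1) = 144 - 1*(-3)*(-1) = 144 + 3*(-1) = 144 - 3 = 141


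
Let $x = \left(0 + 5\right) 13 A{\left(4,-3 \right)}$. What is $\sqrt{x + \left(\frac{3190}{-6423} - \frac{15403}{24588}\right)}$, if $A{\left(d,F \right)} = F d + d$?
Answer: $\frac{i \sqrt{40115994626898569}}{8773818} \approx 22.828 i$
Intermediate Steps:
$A{\left(d,F \right)} = d + F d$
$x = -520$ ($x = \left(0 + 5\right) 13 \cdot 4 \left(1 - 3\right) = 5 \cdot 13 \cdot 4 \left(-2\right) = 65 \left(-8\right) = -520$)
$\sqrt{x + \left(\frac{3190}{-6423} - \frac{15403}{24588}\right)} = \sqrt{-520 + \left(\frac{3190}{-6423} - \frac{15403}{24588}\right)} = \sqrt{-520 + \left(3190 \left(- \frac{1}{6423}\right) - \frac{15403}{24588}\right)} = \sqrt{-520 - \frac{59123063}{52642908}} = \sqrt{- \frac{27433435223}{52642908}} = \frac{i \sqrt{40115994626898569}}{8773818}$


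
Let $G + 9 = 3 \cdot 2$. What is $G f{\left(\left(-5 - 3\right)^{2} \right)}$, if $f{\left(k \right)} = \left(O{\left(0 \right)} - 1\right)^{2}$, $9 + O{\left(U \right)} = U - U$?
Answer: $-300$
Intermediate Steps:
$O{\left(U \right)} = -9$ ($O{\left(U \right)} = -9 + \left(U - U\right) = -9 + 0 = -9$)
$f{\left(k \right)} = 100$ ($f{\left(k \right)} = \left(-9 - 1\right)^{2} = \left(-10\right)^{2} = 100$)
$G = -3$ ($G = -9 + 3 \cdot 2 = -9 + 6 = -3$)
$G f{\left(\left(-5 - 3\right)^{2} \right)} = \left(-3\right) 100 = -300$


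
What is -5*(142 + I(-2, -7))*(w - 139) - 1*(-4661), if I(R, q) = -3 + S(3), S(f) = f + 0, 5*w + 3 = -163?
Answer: 126923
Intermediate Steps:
w = -166/5 (w = -⅗ + (⅕)*(-163) = -⅗ - 163/5 = -166/5 ≈ -33.200)
S(f) = f
I(R, q) = 0 (I(R, q) = -3 + 3 = 0)
-5*(142 + I(-2, -7))*(w - 139) - 1*(-4661) = -5*(142 + 0)*(-166/5 - 139) - 1*(-4661) = -710*(-861)/5 + 4661 = -5*(-122262/5) + 4661 = 122262 + 4661 = 126923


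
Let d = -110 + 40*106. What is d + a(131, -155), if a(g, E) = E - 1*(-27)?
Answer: 4002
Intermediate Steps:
d = 4130 (d = -110 + 4240 = 4130)
a(g, E) = 27 + E (a(g, E) = E + 27 = 27 + E)
d + a(131, -155) = 4130 + (27 - 155) = 4130 - 128 = 4002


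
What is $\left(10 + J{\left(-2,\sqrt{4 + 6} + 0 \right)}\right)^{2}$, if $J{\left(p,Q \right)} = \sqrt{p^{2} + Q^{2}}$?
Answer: $\left(10 + \sqrt{14}\right)^{2} \approx 188.83$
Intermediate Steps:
$J{\left(p,Q \right)} = \sqrt{Q^{2} + p^{2}}$
$\left(10 + J{\left(-2,\sqrt{4 + 6} + 0 \right)}\right)^{2} = \left(10 + \sqrt{\left(\sqrt{4 + 6} + 0\right)^{2} + \left(-2\right)^{2}}\right)^{2} = \left(10 + \sqrt{\left(\sqrt{10} + 0\right)^{2} + 4}\right)^{2} = \left(10 + \sqrt{\left(\sqrt{10}\right)^{2} + 4}\right)^{2} = \left(10 + \sqrt{10 + 4}\right)^{2} = \left(10 + \sqrt{14}\right)^{2}$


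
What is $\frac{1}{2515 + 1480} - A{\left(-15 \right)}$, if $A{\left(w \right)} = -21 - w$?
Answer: $\frac{23971}{3995} \approx 6.0003$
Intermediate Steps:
$\frac{1}{2515 + 1480} - A{\left(-15 \right)} = \frac{1}{2515 + 1480} - \left(-21 - -15\right) = \frac{1}{3995} - \left(-21 + 15\right) = \frac{1}{3995} - -6 = \frac{1}{3995} + 6 = \frac{23971}{3995}$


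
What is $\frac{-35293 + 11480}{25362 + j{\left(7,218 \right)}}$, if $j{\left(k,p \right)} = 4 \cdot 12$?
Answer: $- \frac{23813}{25410} \approx -0.93715$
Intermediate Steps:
$j{\left(k,p \right)} = 48$
$\frac{-35293 + 11480}{25362 + j{\left(7,218 \right)}} = \frac{-35293 + 11480}{25362 + 48} = - \frac{23813}{25410}$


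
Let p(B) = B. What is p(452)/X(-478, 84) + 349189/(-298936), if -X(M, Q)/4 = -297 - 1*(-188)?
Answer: -4281833/32584024 ≈ -0.13141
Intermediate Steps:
X(M, Q) = 436 (X(M, Q) = -4*(-297 - 1*(-188)) = -4*(-297 + 188) = -4*(-109) = 436)
p(452)/X(-478, 84) + 349189/(-298936) = 452/436 + 349189/(-298936) = 452*(1/436) + 349189*(-1/298936) = 113/109 - 349189/298936 = -4281833/32584024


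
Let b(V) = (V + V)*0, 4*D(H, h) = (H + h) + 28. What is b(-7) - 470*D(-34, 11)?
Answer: -1175/2 ≈ -587.50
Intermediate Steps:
D(H, h) = 7 + H/4 + h/4 (D(H, h) = ((H + h) + 28)/4 = (28 + H + h)/4 = 7 + H/4 + h/4)
b(V) = 0 (b(V) = (2*V)*0 = 0)
b(-7) - 470*D(-34, 11) = 0 - 470*(7 + (¼)*(-34) + (¼)*11) = 0 - 470*(7 - 17/2 + 11/4) = 0 - 470*5/4 = 0 - 1175/2 = -1175/2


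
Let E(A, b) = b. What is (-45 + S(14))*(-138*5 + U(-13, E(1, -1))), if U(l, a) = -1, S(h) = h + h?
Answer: 11747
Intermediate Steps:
S(h) = 2*h
(-45 + S(14))*(-138*5 + U(-13, E(1, -1))) = (-45 + 2*14)*(-138*5 - 1) = (-45 + 28)*(-690 - 1) = -17*(-691) = 11747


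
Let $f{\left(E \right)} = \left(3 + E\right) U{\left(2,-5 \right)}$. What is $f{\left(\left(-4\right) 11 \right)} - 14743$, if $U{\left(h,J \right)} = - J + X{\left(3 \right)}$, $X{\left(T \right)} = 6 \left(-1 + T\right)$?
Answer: $-15440$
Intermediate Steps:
$X{\left(T \right)} = -6 + 6 T$
$U{\left(h,J \right)} = 12 - J$ ($U{\left(h,J \right)} = - J + \left(-6 + 6 \cdot 3\right) = - J + \left(-6 + 18\right) = - J + 12 = 12 - J$)
$f{\left(E \right)} = 51 + 17 E$ ($f{\left(E \right)} = \left(3 + E\right) \left(12 - -5\right) = \left(3 + E\right) \left(12 + 5\right) = \left(3 + E\right) 17 = 51 + 17 E$)
$f{\left(\left(-4\right) 11 \right)} - 14743 = \left(51 + 17 \left(\left(-4\right) 11\right)\right) - 14743 = \left(51 + 17 \left(-44\right)\right) - 14743 = \left(51 - 748\right) - 14743 = -697 - 14743 = -15440$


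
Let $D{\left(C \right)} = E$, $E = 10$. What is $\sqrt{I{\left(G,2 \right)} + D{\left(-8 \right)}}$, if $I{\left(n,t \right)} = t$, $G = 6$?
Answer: $2 \sqrt{3} \approx 3.4641$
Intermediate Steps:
$D{\left(C \right)} = 10$
$\sqrt{I{\left(G,2 \right)} + D{\left(-8 \right)}} = \sqrt{2 + 10} = \sqrt{12} = 2 \sqrt{3}$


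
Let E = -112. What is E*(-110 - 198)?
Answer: 34496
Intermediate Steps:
E*(-110 - 198) = -112*(-110 - 198) = -112*(-308) = 34496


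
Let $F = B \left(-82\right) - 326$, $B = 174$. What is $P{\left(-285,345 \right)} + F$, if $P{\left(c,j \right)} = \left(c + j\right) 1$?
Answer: $-14534$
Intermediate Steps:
$P{\left(c,j \right)} = c + j$
$F = -14594$ ($F = 174 \left(-82\right) - 326 = -14268 - 326 = -14594$)
$P{\left(-285,345 \right)} + F = \left(-285 + 345\right) - 14594 = 60 - 14594 = -14534$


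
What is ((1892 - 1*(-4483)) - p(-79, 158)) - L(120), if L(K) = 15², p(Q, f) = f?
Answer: 5992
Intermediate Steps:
L(K) = 225
((1892 - 1*(-4483)) - p(-79, 158)) - L(120) = ((1892 - 1*(-4483)) - 1*158) - 1*225 = ((1892 + 4483) - 158) - 225 = (6375 - 158) - 225 = 6217 - 225 = 5992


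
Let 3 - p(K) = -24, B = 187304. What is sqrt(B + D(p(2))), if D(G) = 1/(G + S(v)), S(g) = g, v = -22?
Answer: sqrt(4682605)/5 ≈ 432.79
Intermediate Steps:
p(K) = 27 (p(K) = 3 - 1*(-24) = 3 + 24 = 27)
D(G) = 1/(-22 + G) (D(G) = 1/(G - 22) = 1/(-22 + G))
sqrt(B + D(p(2))) = sqrt(187304 + 1/(-22 + 27)) = sqrt(187304 + 1/5) = sqrt(936521/5) = sqrt(4682605)/5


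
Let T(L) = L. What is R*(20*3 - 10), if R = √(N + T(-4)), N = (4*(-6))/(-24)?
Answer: 50*I*√3 ≈ 86.603*I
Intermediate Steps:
N = 1 (N = -24*(-1/24) = 1)
R = I*√3 (R = √(1 - 4) = √(-3) = I*√3 ≈ 1.732*I)
R*(20*3 - 10) = (I*√3)*(20*3 - 10) = (I*√3)*(60 - 10) = (I*√3)*50 = 50*I*√3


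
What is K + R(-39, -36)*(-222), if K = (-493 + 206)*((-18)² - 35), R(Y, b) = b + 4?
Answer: -75839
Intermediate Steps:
R(Y, b) = 4 + b
K = -82943 (K = -287*(324 - 35) = -287*289 = -82943)
K + R(-39, -36)*(-222) = -82943 + (4 - 36)*(-222) = -82943 - 32*(-222) = -82943 + 7104 = -75839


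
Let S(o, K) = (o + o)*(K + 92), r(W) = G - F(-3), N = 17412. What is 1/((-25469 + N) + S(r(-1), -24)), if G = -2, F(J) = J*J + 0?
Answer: -1/9553 ≈ -0.00010468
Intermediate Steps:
F(J) = J² (F(J) = J² + 0 = J²)
r(W) = -11 (r(W) = -2 - 1*(-3)² = -2 - 1*9 = -2 - 9 = -11)
S(o, K) = 2*o*(92 + K) (S(o, K) = (2*o)*(92 + K) = 2*o*(92 + K))
1/((-25469 + N) + S(r(-1), -24)) = 1/((-25469 + 17412) + 2*(-11)*(92 - 24)) = 1/(-8057 + 2*(-11)*68) = 1/(-8057 - 1496) = 1/(-9553) = -1/9553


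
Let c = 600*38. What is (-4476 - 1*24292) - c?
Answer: -51568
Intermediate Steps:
c = 22800
(-4476 - 1*24292) - c = (-4476 - 1*24292) - 1*22800 = (-4476 - 24292) - 22800 = -28768 - 22800 = -51568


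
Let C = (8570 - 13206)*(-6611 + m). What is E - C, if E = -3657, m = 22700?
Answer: 74584947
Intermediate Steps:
C = -74588604 (C = (8570 - 13206)*(-6611 + 22700) = -4636*16089 = -74588604)
E - C = -3657 - 1*(-74588604) = -3657 + 74588604 = 74584947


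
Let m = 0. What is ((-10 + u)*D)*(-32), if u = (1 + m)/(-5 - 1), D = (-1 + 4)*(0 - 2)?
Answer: -1952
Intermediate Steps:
D = -6 (D = 3*(-2) = -6)
u = -⅙ (u = (1 + 0)/(-5 - 1) = 1/(-6) = 1*(-⅙) = -⅙ ≈ -0.16667)
((-10 + u)*D)*(-32) = ((-10 - ⅙)*(-6))*(-32) = -61/6*(-6)*(-32) = 61*(-32) = -1952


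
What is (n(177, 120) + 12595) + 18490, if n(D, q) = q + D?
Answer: 31382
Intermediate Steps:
n(D, q) = D + q
(n(177, 120) + 12595) + 18490 = ((177 + 120) + 12595) + 18490 = (297 + 12595) + 18490 = 12892 + 18490 = 31382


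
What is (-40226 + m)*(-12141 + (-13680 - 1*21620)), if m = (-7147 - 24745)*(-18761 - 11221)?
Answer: -45360509007638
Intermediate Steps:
m = 956185944 (m = -31892*(-29982) = 956185944)
(-40226 + m)*(-12141 + (-13680 - 1*21620)) = (-40226 + 956185944)*(-12141 + (-13680 - 1*21620)) = 956145718*(-12141 + (-13680 - 21620)) = 956145718*(-12141 - 35300) = 956145718*(-47441) = -45360509007638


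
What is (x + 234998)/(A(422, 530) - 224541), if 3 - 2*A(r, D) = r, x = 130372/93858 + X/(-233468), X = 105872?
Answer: -1287373491979208/1231230410983443 ≈ -1.0456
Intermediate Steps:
x = 2562594490/2739104943 (x = 130372/93858 + 105872/(-233468) = 130372*(1/93858) + 105872*(-1/233468) = 65186/46929 - 26468/58367 = 2562594490/2739104943 ≈ 0.93556)
A(r, D) = 3/2 - r/2
(x + 234998)/(A(422, 530) - 224541) = (2562594490/2739104943 + 234998)/((3/2 - ½*422) - 224541) = 643686745989604/(2739104943*((3/2 - 211) - 224541)) = 643686745989604/(2739104943*(-419/2 - 224541)) = 643686745989604/(2739104943*(-449501/2)) = (643686745989604/2739104943)*(-2/449501) = -1287373491979208/1231230410983443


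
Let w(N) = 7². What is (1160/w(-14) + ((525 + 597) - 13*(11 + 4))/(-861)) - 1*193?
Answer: -342340/2009 ≈ -170.40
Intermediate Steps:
w(N) = 49
(1160/w(-14) + ((525 + 597) - 13*(11 + 4))/(-861)) - 1*193 = (1160/49 + ((525 + 597) - 13*(11 + 4))/(-861)) - 1*193 = (1160*(1/49) + (1122 - 13*15)*(-1/861)) - 193 = (1160/49 + (1122 - 195)*(-1/861)) - 193 = (1160/49 + 927*(-1/861)) - 193 = (1160/49 - 309/287) - 193 = 45397/2009 - 193 = -342340/2009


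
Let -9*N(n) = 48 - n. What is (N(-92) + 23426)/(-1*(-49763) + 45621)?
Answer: 105347/429228 ≈ 0.24543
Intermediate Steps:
N(n) = -16/3 + n/9 (N(n) = -(48 - n)/9 = -16/3 + n/9)
(N(-92) + 23426)/(-1*(-49763) + 45621) = ((-16/3 + (⅑)*(-92)) + 23426)/(-1*(-49763) + 45621) = ((-16/3 - 92/9) + 23426)/(49763 + 45621) = (-140/9 + 23426)/95384 = (210694/9)*(1/95384) = 105347/429228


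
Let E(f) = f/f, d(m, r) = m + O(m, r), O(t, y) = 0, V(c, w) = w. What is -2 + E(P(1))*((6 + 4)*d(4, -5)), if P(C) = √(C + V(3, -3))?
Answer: 38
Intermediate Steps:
P(C) = √(-3 + C) (P(C) = √(C - 3) = √(-3 + C))
d(m, r) = m (d(m, r) = m + 0 = m)
E(f) = 1
-2 + E(P(1))*((6 + 4)*d(4, -5)) = -2 + 1*((6 + 4)*4) = -2 + 1*(10*4) = -2 + 1*40 = -2 + 40 = 38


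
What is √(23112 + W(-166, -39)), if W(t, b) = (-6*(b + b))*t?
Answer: 12*I*√379 ≈ 233.61*I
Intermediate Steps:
W(t, b) = -12*b*t (W(t, b) = (-12*b)*t = -12*b*t)
√(23112 + W(-166, -39)) = √(23112 - 12*(-39)*(-166)) = √(23112 - 77688) = √(-54576) = 12*I*√379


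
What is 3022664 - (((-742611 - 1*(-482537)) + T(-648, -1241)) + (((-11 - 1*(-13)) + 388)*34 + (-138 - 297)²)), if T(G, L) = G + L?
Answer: 3082142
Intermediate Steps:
3022664 - (((-742611 - 1*(-482537)) + T(-648, -1241)) + (((-11 - 1*(-13)) + 388)*34 + (-138 - 297)²)) = 3022664 - (((-742611 - 1*(-482537)) + (-648 - 1241)) + (((-11 - 1*(-13)) + 388)*34 + (-138 - 297)²)) = 3022664 - (((-742611 + 482537) - 1889) + (((-11 + 13) + 388)*34 + (-435)²)) = 3022664 - ((-260074 - 1889) + ((2 + 388)*34 + 189225)) = 3022664 - (-261963 + (390*34 + 189225)) = 3022664 - (-261963 + (13260 + 189225)) = 3022664 - (-261963 + 202485) = 3022664 - 1*(-59478) = 3022664 + 59478 = 3082142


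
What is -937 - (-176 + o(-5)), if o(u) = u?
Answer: -756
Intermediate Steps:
-937 - (-176 + o(-5)) = -937 - (-176 - 5) = -937 - 1*(-181) = -937 + 181 = -756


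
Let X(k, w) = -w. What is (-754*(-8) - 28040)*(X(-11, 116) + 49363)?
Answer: -1083827976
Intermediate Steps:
(-754*(-8) - 28040)*(X(-11, 116) + 49363) = (-754*(-8) - 28040)*(-1*116 + 49363) = (6032 - 28040)*(-116 + 49363) = -22008*49247 = -1083827976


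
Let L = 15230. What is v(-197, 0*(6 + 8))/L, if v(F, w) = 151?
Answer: 151/15230 ≈ 0.0099146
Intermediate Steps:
v(-197, 0*(6 + 8))/L = 151/15230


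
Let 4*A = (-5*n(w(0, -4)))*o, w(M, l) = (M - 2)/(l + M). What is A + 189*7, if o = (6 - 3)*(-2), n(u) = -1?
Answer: 2631/2 ≈ 1315.5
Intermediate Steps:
w(M, l) = (-2 + M)/(M + l)
o = -6 (o = 3*(-2) = -6)
A = -15/2 (A = (-5*(-1)*(-6))/4 = (5*(-6))/4 = (1/4)*(-30) = -15/2 ≈ -7.5000)
A + 189*7 = -15/2 + 189*7 = -15/2 + 1323 = 2631/2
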